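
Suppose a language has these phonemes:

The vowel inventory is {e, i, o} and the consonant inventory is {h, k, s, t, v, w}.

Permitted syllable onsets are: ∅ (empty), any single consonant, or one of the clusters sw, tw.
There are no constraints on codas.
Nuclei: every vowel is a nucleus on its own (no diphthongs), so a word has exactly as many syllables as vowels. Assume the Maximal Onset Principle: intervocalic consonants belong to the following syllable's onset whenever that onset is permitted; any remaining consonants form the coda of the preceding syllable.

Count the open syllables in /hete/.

The vowels are e, e — 2 nuclei, so 2 syllables.
σ1/σ2 boundary: /t/ is a single consonant, so it becomes the next onset.
So the parse is he.te.
Classifying each syllable: /he/ (open), /te/ (open).
Open syllables: 2.

2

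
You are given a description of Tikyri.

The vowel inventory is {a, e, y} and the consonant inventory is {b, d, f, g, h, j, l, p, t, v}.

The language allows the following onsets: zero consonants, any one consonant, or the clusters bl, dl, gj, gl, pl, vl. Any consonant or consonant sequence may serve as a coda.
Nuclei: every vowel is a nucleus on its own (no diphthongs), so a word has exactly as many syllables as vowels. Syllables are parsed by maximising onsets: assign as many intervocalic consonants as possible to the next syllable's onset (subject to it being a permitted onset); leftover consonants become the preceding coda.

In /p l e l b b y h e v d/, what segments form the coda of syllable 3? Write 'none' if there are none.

vd

Nuclei (vowels): e, y, e → 3 syllables.
Between /e/ (V1) and /y/ (V2): /lbb/ — longest licit onset from the right is /b/, leaving /lb/ as coda.
Between /y/ (V2) and /e/ (V3): /h/ → onset of the next syllable (single consonants are always licit onsets).
Result: plelb.by.hevd.
Syllable 3 is /hevd/: onset /h/, nucleus /e/, coda /vd/.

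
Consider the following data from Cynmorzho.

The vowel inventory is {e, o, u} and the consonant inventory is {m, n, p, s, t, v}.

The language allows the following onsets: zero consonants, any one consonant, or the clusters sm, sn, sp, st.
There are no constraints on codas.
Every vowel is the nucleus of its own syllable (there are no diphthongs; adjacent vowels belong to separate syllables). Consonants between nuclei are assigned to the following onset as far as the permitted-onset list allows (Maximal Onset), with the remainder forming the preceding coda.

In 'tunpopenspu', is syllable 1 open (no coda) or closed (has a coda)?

Nuclei (vowels): u, o, e, u → 4 syllables.
V1 /u/ – V2 /o/: cluster /np/ — the longest permitted-onset suffix is /p/; onset = /p/, preceding coda = /n/.
V2 /o/ – V3 /e/: /p/ → onset of the next syllable (single consonants are always licit onsets).
V3 /e/ – V4 /u/: /nsp/ splits as /n/ + /sp/ (/sp/ is the longest suffix that is a licit onset).
Putting it together: tun.po.pen.spu.
Syllable 1 is /tun/ with coda /n/, so it is closed.

closed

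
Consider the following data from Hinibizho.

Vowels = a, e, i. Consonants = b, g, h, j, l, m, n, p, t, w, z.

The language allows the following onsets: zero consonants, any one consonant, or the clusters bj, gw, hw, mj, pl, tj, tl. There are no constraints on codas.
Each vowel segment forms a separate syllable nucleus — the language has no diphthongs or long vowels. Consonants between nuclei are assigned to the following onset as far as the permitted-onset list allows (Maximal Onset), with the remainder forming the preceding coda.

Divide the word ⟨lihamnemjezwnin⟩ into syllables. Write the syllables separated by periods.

Nuclei (vowels): i, a, e, e, i → 5 syllables.
σ1/σ2 boundary: /h/ → onset of the next syllable (single consonants are always licit onsets).
σ2/σ3 boundary: /mn/; trying suffixes from longest down, /n/ is the first permitted one, so coda /m/ | onset /n/.
σ3/σ4 boundary: cluster /mj/ — /mj/ is itself a permitted onset, so the whole cluster goes right; preceding coda = ∅.
σ4/σ5 boundary: cluster /zwn/ — the longest permitted-onset suffix is /n/; onset = /n/, preceding coda = /zw/.

li.ham.ne.mjezw.nin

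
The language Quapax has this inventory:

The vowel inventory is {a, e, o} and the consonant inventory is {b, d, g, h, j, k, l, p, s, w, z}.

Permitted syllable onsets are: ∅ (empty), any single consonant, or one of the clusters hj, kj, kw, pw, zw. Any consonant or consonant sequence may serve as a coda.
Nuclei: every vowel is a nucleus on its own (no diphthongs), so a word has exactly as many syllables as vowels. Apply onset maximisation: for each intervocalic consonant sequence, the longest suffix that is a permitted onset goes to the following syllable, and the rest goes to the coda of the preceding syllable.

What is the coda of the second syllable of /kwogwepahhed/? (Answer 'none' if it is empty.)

none

Vowels present: o, e, a, e; each is a nucleus, giving 4 syllables.
/o…e/ gap (V1→V2): /gw/; trying suffixes from longest down, /w/ is the first permitted one, so coda /g/ | onset /w/.
/e…a/ gap (V2→V3): just /p/ — single C goes to the following onset.
/a…e/ gap (V3→V4): /hh/ splits as /h/ + /h/ (/h/ is the longest suffix that is a licit onset).
Putting it together: kwog.we.pah.hed.
Syllable 2 is /we/: onset /w/, nucleus /e/, coda ∅.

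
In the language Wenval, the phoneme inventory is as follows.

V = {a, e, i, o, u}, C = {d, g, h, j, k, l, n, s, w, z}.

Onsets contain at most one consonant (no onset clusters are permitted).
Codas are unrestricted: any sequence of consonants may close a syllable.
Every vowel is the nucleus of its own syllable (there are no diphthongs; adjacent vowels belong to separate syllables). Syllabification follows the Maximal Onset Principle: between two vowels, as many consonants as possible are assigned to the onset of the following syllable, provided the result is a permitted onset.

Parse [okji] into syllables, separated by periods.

ok.ji

Vowels present: o, i; each is a nucleus, giving 2 syllables.
Between /o/ (V1) and /i/ (V2): /kj/ splits as /k/ + /j/ (/j/ is the longest suffix that is a licit onset).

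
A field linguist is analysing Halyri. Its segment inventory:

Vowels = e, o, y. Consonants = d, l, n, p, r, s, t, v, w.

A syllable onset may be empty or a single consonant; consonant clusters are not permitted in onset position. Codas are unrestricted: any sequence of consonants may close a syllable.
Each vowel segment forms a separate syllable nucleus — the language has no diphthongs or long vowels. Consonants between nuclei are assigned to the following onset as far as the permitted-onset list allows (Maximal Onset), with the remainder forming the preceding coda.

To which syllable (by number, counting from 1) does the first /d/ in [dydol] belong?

Nuclei (vowels): y, o → 2 syllables.
Between /y/ (V1) and /o/ (V2): /d/ → onset of the next syllable (single consonants are always licit onsets).
So the parse is dy.dol.
The first /d/ is in the onset of syllable 1 (/dy/).

1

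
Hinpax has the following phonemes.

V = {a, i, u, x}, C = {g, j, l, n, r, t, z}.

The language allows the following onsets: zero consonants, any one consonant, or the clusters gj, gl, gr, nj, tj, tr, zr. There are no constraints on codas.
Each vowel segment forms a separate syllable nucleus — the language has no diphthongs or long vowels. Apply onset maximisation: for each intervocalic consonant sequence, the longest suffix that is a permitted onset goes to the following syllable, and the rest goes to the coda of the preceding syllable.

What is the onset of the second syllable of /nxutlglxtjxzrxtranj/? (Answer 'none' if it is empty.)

none

Vowels present: x, u, x, x, x, a; each is a nucleus, giving 6 syllables.
V1 /x/ – V2 /u/: no consonants, so the boundary falls immediately after /x/.
V2 /u/ – V3 /x/: /tlgl/ — longest licit onset from the right is /gl/, leaving /tl/ as coda.
V3 /x/ – V4 /x/: cluster /tj/ — /tj/ is itself a permitted onset, so the whole cluster goes right; preceding coda = ∅.
V4 /x/ – V5 /x/: cluster /zr/ — /zr/ is itself a permitted onset, so the whole cluster goes right; preceding coda = ∅.
V5 /x/ – V6 /a/: /tr/ is a licit onset in full, so it all attaches to the next syllable.
Syllabification: nx.utl.glx.tjx.zrx.tranj.
Syllable 2 is /utl/: onset ∅, nucleus /u/, coda /tl/.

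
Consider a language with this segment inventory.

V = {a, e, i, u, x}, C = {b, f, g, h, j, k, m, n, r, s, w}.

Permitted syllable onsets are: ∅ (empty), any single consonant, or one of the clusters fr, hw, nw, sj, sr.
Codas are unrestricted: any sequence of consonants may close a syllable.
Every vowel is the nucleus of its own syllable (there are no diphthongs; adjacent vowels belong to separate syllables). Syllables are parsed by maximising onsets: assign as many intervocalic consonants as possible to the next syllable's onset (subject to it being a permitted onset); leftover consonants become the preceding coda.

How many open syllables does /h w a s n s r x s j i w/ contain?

The vowels are a, x, i — 3 nuclei, so 3 syllables.
Between /a/ (V1) and /x/ (V2): /snsr/ — longest licit onset from the right is /sr/, leaving /sn/ as coda.
Between /x/ (V2) and /i/ (V3): /sj/ is a licit onset in full, so it all attaches to the next syllable.
Putting it together: hwasn.srx.sjiw.
Classifying each syllable: /hwasn/ (closed), /srx/ (open), /sjiw/ (closed).
Open syllables: 1.

1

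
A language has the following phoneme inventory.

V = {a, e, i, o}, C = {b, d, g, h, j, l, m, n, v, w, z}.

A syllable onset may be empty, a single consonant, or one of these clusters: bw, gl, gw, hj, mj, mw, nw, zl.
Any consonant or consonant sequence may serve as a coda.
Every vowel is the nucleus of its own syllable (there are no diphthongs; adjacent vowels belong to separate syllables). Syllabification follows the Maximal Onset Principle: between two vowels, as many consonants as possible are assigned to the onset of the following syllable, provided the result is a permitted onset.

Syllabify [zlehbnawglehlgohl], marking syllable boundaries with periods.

zlehb.naw.glehl.gohl

Nuclei (vowels): e, a, e, o → 4 syllables.
V1 /e/ – V2 /a/: /hbn/; trying suffixes from longest down, /n/ is the first permitted one, so coda /hb/ | onset /n/.
V2 /a/ – V3 /e/: /wgl/; trying suffixes from longest down, /gl/ is the first permitted one, so coda /w/ | onset /gl/.
V3 /e/ – V4 /o/: /hlg/ — longest licit onset from the right is /g/, leaving /hl/ as coda.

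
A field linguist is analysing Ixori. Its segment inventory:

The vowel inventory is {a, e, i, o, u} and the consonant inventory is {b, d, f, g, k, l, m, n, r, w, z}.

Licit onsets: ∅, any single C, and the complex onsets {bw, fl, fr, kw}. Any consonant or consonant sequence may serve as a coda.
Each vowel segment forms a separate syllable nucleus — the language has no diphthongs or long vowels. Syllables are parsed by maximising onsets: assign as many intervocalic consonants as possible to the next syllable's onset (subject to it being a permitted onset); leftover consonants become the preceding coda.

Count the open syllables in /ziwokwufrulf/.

3

The vowels are i, o, u, u — 4 nuclei, so 4 syllables.
Between /i/ (V1) and /o/ (V2): /w/ is a single consonant, so it becomes the next onset.
Between /o/ (V2) and /u/ (V3): /kw/ is a licit onset in full, so it all attaches to the next syllable.
Between /u/ (V3) and /u/ (V4): cluster /fr/ — /fr/ is itself a permitted onset, so the whole cluster goes right; preceding coda = ∅.
Putting it together: zi.wo.kwu.frulf.
Classifying each syllable: /zi/ (open), /wo/ (open), /kwu/ (open), /frulf/ (closed).
Open syllables: 3.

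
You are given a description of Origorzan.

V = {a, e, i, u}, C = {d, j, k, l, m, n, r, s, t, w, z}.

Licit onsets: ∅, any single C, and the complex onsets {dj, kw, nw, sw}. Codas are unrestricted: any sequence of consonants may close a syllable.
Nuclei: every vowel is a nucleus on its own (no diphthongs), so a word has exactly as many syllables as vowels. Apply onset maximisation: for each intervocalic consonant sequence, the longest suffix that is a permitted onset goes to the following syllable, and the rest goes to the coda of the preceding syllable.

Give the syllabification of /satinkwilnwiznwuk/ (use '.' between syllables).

Nuclei (vowels): a, i, i, i, u → 5 syllables.
σ1/σ2 boundary: /t/ is a single consonant, so it becomes the next onset.
σ2/σ3 boundary: /nkw/; trying suffixes from longest down, /kw/ is the first permitted one, so coda /n/ | onset /kw/.
σ3/σ4 boundary: cluster /lnw/ — the longest permitted-onset suffix is /nw/; onset = /nw/, preceding coda = /l/.
σ4/σ5 boundary: /znw/ splits as /z/ + /nw/ (/nw/ is the longest suffix that is a licit onset).

sa.tin.kwil.nwiz.nwuk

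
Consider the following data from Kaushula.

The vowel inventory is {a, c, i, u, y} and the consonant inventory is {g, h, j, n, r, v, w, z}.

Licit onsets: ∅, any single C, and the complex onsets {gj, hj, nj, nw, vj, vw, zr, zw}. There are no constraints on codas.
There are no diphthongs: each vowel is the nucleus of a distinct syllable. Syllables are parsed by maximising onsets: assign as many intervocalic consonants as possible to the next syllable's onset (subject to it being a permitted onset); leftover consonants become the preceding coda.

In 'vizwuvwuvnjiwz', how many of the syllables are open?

2

The vowels are i, u, u, i — 4 nuclei, so 4 syllables.
/i…u/ gap (V1→V2): cluster /zw/ — /zw/ is itself a permitted onset, so the whole cluster goes right; preceding coda = ∅.
/u…u/ gap (V2→V3): /vw/ — entire cluster is a permitted onset → onset /vw/, coda ∅.
/u…i/ gap (V3→V4): /vnj/; trying suffixes from longest down, /nj/ is the first permitted one, so coda /v/ | onset /nj/.
Result: vi.zwu.vwuv.njiwz.
Classifying each syllable: /vi/ (open), /zwu/ (open), /vwuv/ (closed), /njiwz/ (closed).
Open syllables: 2.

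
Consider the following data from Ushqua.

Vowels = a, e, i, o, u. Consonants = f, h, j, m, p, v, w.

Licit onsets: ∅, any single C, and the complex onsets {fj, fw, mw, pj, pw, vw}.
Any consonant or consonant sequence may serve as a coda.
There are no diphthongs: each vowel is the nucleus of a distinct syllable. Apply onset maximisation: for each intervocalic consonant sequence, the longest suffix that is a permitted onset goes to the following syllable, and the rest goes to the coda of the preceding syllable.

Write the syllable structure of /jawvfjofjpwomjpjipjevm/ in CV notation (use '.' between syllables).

CVCC.CCVCC.CCVCC.CCV.CCVCC

Nuclei (vowels): a, o, o, i, e → 5 syllables.
σ1/σ2 boundary: cluster /wvfj/ — the longest permitted-onset suffix is /fj/; onset = /fj/, preceding coda = /wv/.
σ2/σ3 boundary: /fjpw/ — longest licit onset from the right is /pw/, leaving /fj/ as coda.
σ3/σ4 boundary: /mjpj/; trying suffixes from longest down, /pj/ is the first permitted one, so coda /mj/ | onset /pj/.
σ4/σ5 boundary: /pj/ — entire cluster is a permitted onset → onset /pj/, coda ∅.
So the parse is jawv.fjofj.pwomj.pji.pjevm.
Mapping each syllable to C/V: /jawv/ → CVCC, /fjofj/ → CCVCC, /pwomj/ → CCVCC, /pji/ → CCV, /pjevm/ → CCVCC.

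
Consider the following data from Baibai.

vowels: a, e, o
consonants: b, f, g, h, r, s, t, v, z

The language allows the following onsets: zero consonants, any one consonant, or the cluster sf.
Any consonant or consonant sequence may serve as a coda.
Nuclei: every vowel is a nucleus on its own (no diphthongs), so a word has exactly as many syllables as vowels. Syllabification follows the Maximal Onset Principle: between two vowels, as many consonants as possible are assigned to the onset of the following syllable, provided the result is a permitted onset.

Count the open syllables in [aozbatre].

2

The vowels are a, o, a, e — 4 nuclei, so 4 syllables.
/a…o/ gap (V1→V2): hiatus — the boundary sits between the two vowels.
/o…a/ gap (V2→V3): /zb/ splits as /z/ + /b/ (/b/ is the longest suffix that is a licit onset).
/a…e/ gap (V3→V4): /tr/; trying suffixes from longest down, /r/ is the first permitted one, so coda /t/ | onset /r/.
So the parse is a.oz.bat.re.
Classifying each syllable: /a/ (open), /oz/ (closed), /bat/ (closed), /re/ (open).
Open syllables: 2.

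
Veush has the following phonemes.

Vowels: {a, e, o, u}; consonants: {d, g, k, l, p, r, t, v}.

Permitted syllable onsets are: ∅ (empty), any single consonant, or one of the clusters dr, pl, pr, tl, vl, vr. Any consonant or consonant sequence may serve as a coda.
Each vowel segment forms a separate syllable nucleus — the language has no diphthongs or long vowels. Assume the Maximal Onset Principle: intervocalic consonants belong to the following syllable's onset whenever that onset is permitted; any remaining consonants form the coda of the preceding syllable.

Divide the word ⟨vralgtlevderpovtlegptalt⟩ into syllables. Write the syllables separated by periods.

vralg.tlev.der.pov.tlegp.talt

The vowels are a, e, e, o, e, a — 6 nuclei, so 6 syllables.
/a…e/ gap (V1→V2): /lgtl/ splits as /lg/ + /tl/ (/tl/ is the longest suffix that is a licit onset).
/e…e/ gap (V2→V3): cluster /vd/ — the longest permitted-onset suffix is /d/; onset = /d/, preceding coda = /v/.
/e…o/ gap (V3→V4): /rp/ — longest licit onset from the right is /p/, leaving /r/ as coda.
/o…e/ gap (V4→V5): /vtl/ splits as /v/ + /tl/ (/tl/ is the longest suffix that is a licit onset).
/e…a/ gap (V5→V6): /gpt/ — longest licit onset from the right is /t/, leaving /gp/ as coda.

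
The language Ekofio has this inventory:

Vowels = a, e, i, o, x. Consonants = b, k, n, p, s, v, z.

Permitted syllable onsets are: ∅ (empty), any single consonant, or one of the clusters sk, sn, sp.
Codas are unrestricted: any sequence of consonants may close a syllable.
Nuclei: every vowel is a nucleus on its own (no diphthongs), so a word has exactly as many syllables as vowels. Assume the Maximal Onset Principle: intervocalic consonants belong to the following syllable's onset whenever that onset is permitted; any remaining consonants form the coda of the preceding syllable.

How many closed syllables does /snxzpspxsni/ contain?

1

Vowels present: x, x, i; each is a nucleus, giving 3 syllables.
/x…x/ gap (V1→V2): /zpsp/ splits as /zp/ + /sp/ (/sp/ is the longest suffix that is a licit onset).
/x…i/ gap (V2→V3): /sn/ is a licit onset in full, so it all attaches to the next syllable.
So the parse is snxzp.spx.sni.
Classifying each syllable: /snxzp/ (closed), /spx/ (open), /sni/ (open).
Closed syllables: 1.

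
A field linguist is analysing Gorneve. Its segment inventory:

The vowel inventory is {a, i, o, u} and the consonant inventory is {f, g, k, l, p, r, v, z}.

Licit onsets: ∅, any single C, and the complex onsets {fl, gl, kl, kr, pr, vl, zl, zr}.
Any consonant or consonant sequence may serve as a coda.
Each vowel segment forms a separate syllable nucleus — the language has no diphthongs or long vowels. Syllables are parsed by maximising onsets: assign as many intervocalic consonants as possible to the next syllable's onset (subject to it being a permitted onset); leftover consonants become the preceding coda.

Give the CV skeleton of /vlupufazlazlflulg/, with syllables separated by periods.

Nuclei (vowels): u, u, a, a, u → 5 syllables.
V1 /u/ – V2 /u/: /p/ is a single consonant, so it becomes the next onset.
V2 /u/ – V3 /a/: /f/ → onset of the next syllable (single consonants are always licit onsets).
V3 /a/ – V4 /a/: /zl/ is a licit onset in full, so it all attaches to the next syllable.
V4 /a/ – V5 /u/: cluster /zlfl/ — the longest permitted-onset suffix is /fl/; onset = /fl/, preceding coda = /zl/.
So the parse is vlu.pu.fa.zlazl.flulg.
Mapping each syllable to C/V: /vlu/ → CCV, /pu/ → CV, /fa/ → CV, /zlazl/ → CCVCC, /flulg/ → CCVCC.

CCV.CV.CV.CCVCC.CCVCC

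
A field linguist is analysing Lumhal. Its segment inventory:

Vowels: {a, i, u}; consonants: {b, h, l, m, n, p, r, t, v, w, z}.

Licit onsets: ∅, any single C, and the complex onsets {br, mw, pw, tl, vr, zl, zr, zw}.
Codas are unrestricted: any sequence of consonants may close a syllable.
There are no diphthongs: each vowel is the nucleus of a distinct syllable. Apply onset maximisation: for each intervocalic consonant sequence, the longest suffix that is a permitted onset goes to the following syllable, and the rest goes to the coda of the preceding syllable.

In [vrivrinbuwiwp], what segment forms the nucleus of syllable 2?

i

Vowels present: i, i, u, i; each is a nucleus, giving 4 syllables.
The second nucleus (vowel 2 from the left) is /i/.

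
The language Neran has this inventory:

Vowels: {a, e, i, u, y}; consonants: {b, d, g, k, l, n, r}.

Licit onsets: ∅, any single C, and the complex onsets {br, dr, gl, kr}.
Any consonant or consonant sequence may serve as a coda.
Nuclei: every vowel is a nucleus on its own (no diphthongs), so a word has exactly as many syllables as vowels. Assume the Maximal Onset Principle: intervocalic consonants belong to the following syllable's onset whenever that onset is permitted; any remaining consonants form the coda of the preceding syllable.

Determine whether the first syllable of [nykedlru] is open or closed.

The vowels are y, e, u — 3 nuclei, so 3 syllables.
/y…e/ gap (V1→V2): just /k/ — single C goes to the following onset.
/e…u/ gap (V2→V3): /dlr/ splits as /dl/ + /r/ (/r/ is the longest suffix that is a licit onset).
Result: ny.kedl.ru.
Syllable 1 is /ny/; it ends in its nucleus with no coda, so it is open.

open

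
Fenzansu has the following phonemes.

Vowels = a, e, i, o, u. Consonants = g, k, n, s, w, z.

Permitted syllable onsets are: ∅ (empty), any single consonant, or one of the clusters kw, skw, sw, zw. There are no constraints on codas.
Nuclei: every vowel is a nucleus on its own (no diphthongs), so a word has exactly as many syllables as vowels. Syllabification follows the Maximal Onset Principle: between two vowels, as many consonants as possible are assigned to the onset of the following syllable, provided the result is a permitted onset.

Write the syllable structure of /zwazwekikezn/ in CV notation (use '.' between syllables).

Nuclei (vowels): a, e, i, e → 4 syllables.
σ1/σ2 boundary: /zw/ is a licit onset in full, so it all attaches to the next syllable.
σ2/σ3 boundary: /k/ → onset of the next syllable (single consonants are always licit onsets).
σ3/σ4 boundary: just /k/ — single C goes to the following onset.
Putting it together: zwa.zwe.ki.kezn.
Mapping each syllable to C/V: /zwa/ → CCV, /zwe/ → CCV, /ki/ → CV, /kezn/ → CVCC.

CCV.CCV.CV.CVCC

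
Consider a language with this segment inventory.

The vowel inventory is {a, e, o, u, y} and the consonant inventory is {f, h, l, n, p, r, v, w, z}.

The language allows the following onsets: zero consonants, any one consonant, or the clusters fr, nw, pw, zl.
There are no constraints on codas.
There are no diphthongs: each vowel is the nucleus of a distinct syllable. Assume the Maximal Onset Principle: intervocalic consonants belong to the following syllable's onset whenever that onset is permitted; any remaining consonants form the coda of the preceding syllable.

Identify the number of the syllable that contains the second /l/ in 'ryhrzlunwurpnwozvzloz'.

Nuclei (vowels): y, u, u, o, o → 5 syllables.
/y…u/ gap (V1→V2): /hrzl/ — longest licit onset from the right is /zl/, leaving /hr/ as coda.
/u…u/ gap (V2→V3): cluster /nw/ — /nw/ is itself a permitted onset, so the whole cluster goes right; preceding coda = ∅.
/u…o/ gap (V3→V4): /rpnw/; trying suffixes from longest down, /nw/ is the first permitted one, so coda /rp/ | onset /nw/.
/o…o/ gap (V4→V5): /zvzl/; trying suffixes from longest down, /zl/ is the first permitted one, so coda /zv/ | onset /zl/.
Result: ryhr.zlu.nwurp.nwozv.zloz.
The second /l/ is in the onset of syllable 5 (/zloz/).

5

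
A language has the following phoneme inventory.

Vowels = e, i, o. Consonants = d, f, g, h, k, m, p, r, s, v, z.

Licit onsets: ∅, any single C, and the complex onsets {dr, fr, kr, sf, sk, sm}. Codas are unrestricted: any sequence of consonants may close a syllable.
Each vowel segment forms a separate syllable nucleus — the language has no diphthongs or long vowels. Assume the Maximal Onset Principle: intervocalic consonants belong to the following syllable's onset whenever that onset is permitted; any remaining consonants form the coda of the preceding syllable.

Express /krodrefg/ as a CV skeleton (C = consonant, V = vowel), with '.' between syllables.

CCV.CCVCC

Nuclei (vowels): o, e → 2 syllables.
V1 /o/ – V2 /e/: cluster /dr/ — /dr/ is itself a permitted onset, so the whole cluster goes right; preceding coda = ∅.
Putting it together: kro.drefg.
Mapping each syllable to C/V: /kro/ → CCV, /drefg/ → CCVCC.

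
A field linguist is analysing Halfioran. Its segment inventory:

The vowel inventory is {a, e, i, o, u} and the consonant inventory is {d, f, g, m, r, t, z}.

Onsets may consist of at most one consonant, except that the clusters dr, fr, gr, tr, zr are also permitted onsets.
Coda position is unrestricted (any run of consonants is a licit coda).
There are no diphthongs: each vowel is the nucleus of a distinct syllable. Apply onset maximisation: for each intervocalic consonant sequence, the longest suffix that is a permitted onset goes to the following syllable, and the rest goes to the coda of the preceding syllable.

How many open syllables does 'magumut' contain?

2

Nuclei (vowels): a, u, u → 3 syllables.
Between /a/ (V1) and /u/ (V2): /g/ is a single consonant, so it becomes the next onset.
Between /u/ (V2) and /u/ (V3): /m/ is a single consonant, so it becomes the next onset.
So the parse is ma.gu.mut.
Classifying each syllable: /ma/ (open), /gu/ (open), /mut/ (closed).
Open syllables: 2.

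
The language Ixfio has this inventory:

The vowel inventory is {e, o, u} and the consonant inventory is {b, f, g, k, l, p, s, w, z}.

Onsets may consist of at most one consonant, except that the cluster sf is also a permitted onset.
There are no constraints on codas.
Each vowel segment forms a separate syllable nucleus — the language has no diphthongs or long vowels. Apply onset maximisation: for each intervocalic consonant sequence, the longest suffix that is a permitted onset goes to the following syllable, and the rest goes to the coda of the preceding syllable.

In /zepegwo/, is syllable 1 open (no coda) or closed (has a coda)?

open

The vowels are e, e, o — 3 nuclei, so 3 syllables.
V1 /e/ – V2 /e/: /p/ → onset of the next syllable (single consonants are always licit onsets).
V2 /e/ – V3 /o/: /gw/ — longest licit onset from the right is /w/, leaving /g/ as coda.
Syllabification: ze.peg.wo.
Syllable 1 is /ze/; it ends in its nucleus with no coda, so it is open.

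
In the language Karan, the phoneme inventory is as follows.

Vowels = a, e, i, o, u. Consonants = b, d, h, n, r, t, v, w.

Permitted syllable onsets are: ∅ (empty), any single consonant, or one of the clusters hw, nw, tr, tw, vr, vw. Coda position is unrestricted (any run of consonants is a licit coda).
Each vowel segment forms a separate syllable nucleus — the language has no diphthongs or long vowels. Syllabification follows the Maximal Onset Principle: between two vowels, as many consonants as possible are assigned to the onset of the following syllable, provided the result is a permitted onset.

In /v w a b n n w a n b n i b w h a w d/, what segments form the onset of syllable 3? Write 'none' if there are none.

n

Vowels present: a, a, i, a; each is a nucleus, giving 4 syllables.
V1 /a/ – V2 /a/: /bnnw/ — longest licit onset from the right is /nw/, leaving /bn/ as coda.
V2 /a/ – V3 /i/: /nbn/; trying suffixes from longest down, /n/ is the first permitted one, so coda /nb/ | onset /n/.
V3 /i/ – V4 /a/: /bwh/; trying suffixes from longest down, /h/ is the first permitted one, so coda /bw/ | onset /h/.
Result: vwabn.nwanb.nibw.hawd.
Syllable 3 is /nibw/: onset /n/, nucleus /i/, coda /bw/.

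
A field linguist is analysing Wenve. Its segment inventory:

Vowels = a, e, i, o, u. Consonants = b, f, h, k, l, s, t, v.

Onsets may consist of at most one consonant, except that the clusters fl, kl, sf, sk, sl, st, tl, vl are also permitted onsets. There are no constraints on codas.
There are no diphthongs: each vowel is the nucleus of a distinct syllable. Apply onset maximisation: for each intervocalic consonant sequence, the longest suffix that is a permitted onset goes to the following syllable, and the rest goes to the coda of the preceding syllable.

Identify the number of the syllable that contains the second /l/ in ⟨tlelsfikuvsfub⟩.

1

Vowels present: e, i, u, u; each is a nucleus, giving 4 syllables.
/e…i/ gap (V1→V2): /lsf/ — longest licit onset from the right is /sf/, leaving /l/ as coda.
/i…u/ gap (V2→V3): just /k/ — single C goes to the following onset.
/u…u/ gap (V3→V4): /vsf/ splits as /v/ + /sf/ (/sf/ is the longest suffix that is a licit onset).
Putting it together: tlel.sfi.kuv.sfub.
The second /l/ is in the coda of syllable 1 (/tlel/).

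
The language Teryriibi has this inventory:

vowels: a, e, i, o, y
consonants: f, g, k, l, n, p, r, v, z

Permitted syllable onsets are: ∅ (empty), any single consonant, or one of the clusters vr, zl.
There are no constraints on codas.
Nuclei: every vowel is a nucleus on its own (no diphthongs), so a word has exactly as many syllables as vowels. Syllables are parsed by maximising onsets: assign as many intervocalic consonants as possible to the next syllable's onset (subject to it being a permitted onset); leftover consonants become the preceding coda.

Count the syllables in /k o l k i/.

2

The vowels are o, i — 2 nuclei, so 2 syllables.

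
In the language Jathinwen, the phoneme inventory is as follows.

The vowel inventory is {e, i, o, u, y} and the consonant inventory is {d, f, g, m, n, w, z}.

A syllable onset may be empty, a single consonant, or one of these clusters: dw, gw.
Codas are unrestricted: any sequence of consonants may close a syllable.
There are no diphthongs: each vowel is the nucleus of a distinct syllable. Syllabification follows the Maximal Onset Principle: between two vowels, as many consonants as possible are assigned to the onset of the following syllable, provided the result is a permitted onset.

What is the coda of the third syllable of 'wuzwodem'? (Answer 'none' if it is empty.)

Nuclei (vowels): u, o, e → 3 syllables.
/u…o/ gap (V1→V2): cluster /zw/ — the longest permitted-onset suffix is /w/; onset = /w/, preceding coda = /z/.
/o…e/ gap (V2→V3): /d/ is a single consonant, so it becomes the next onset.
Result: wuz.wo.dem.
Syllable 3 is /dem/: onset /d/, nucleus /e/, coda /m/.

m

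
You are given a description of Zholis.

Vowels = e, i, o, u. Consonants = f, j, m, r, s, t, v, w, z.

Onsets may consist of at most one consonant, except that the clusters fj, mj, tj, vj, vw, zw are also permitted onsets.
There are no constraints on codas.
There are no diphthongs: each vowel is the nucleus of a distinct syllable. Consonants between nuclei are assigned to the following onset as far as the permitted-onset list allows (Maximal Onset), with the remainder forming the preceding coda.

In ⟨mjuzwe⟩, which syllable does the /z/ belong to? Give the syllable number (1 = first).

2

The vowels are u, e — 2 nuclei, so 2 syllables.
V1 /u/ – V2 /e/: cluster /zw/ — /zw/ is itself a permitted onset, so the whole cluster goes right; preceding coda = ∅.
Result: mju.zwe.
The /z/ is in the onset of syllable 2 (/zwe/).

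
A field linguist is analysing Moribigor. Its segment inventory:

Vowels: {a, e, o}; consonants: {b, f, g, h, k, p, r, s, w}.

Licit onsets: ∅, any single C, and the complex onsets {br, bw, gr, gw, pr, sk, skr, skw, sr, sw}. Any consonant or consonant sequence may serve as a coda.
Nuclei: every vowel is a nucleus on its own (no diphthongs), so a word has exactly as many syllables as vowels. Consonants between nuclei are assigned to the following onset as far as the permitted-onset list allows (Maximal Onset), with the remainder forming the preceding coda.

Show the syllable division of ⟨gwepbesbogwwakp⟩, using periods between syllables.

Vowels present: e, e, o, a; each is a nucleus, giving 4 syllables.
/e…e/ gap (V1→V2): /pb/ — longest licit onset from the right is /b/, leaving /p/ as coda.
/e…o/ gap (V2→V3): /sb/ — longest licit onset from the right is /b/, leaving /s/ as coda.
/o…a/ gap (V3→V4): /gww/ — longest licit onset from the right is /w/, leaving /gw/ as coda.

gwep.bes.bogw.wakp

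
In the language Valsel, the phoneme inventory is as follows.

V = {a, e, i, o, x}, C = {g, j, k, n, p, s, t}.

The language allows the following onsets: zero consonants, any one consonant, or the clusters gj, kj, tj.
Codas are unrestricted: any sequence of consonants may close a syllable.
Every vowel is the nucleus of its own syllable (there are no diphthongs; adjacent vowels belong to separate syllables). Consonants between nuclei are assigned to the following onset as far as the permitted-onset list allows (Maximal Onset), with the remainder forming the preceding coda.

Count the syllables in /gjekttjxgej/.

Vowels present: e, x, e; each is a nucleus, giving 3 syllables.

3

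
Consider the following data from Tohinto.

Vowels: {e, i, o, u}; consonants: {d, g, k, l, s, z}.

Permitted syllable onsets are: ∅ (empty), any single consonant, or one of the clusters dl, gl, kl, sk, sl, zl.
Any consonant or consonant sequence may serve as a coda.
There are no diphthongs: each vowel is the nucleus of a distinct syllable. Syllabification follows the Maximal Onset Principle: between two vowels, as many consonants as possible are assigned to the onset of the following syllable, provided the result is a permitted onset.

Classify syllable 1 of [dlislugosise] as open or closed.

Vowels present: i, u, o, i, e; each is a nucleus, giving 5 syllables.
/i…u/ gap (V1→V2): /sl/ — entire cluster is a permitted onset → onset /sl/, coda ∅.
/u…o/ gap (V2→V3): /g/ is a single consonant, so it becomes the next onset.
/o…i/ gap (V3→V4): /s/ → onset of the next syllable (single consonants are always licit onsets).
/i…e/ gap (V4→V5): /s/ → onset of the next syllable (single consonants are always licit onsets).
Result: dli.slu.go.si.se.
Syllable 1 is /dli/; it ends in its nucleus with no coda, so it is open.

open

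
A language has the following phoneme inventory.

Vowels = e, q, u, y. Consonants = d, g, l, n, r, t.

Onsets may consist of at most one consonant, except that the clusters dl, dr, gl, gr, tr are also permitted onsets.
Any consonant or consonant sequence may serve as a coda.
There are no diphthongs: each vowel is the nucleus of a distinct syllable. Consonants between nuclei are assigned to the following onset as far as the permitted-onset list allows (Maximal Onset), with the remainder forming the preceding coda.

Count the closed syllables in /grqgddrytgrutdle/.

Vowels present: q, y, u, e; each is a nucleus, giving 4 syllables.
V1 /q/ – V2 /y/: cluster /gddr/ — the longest permitted-onset suffix is /dr/; onset = /dr/, preceding coda = /gd/.
V2 /y/ – V3 /u/: cluster /tgr/ — the longest permitted-onset suffix is /gr/; onset = /gr/, preceding coda = /t/.
V3 /u/ – V4 /e/: /tdl/ — longest licit onset from the right is /dl/, leaving /t/ as coda.
Result: grqgd.dryt.grut.dle.
Classifying each syllable: /grqgd/ (closed), /dryt/ (closed), /grut/ (closed), /dle/ (open).
Closed syllables: 3.

3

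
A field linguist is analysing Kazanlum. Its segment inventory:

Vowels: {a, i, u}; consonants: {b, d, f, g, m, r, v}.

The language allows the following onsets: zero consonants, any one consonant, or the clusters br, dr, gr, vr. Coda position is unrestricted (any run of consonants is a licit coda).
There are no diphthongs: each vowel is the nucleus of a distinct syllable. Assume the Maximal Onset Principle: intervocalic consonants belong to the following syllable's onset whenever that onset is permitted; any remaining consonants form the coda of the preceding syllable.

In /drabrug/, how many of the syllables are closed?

1

The vowels are a, u — 2 nuclei, so 2 syllables.
/a…u/ gap (V1→V2): /br/ is a licit onset in full, so it all attaches to the next syllable.
Putting it together: dra.brug.
Classifying each syllable: /dra/ (open), /brug/ (closed).
Closed syllables: 1.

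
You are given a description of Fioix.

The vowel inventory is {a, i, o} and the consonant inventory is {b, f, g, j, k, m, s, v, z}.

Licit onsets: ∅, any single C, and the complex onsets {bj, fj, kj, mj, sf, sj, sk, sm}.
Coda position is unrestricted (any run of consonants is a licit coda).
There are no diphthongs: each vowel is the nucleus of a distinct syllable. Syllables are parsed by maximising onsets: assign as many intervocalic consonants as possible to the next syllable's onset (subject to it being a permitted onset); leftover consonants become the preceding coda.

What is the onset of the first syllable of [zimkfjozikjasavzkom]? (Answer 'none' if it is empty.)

z

Nuclei (vowels): i, o, i, a, a, o → 6 syllables.
V1 /i/ – V2 /o/: cluster /mkfj/ — the longest permitted-onset suffix is /fj/; onset = /fj/, preceding coda = /mk/.
V2 /o/ – V3 /i/: just /z/ — single C goes to the following onset.
V3 /i/ – V4 /a/: /kj/ — entire cluster is a permitted onset → onset /kj/, coda ∅.
V4 /a/ – V5 /a/: just /s/ — single C goes to the following onset.
V5 /a/ – V6 /o/: /vzk/ — longest licit onset from the right is /k/, leaving /vz/ as coda.
So the parse is zimk.fjo.zi.kja.savz.kom.
Syllable 1 is /zimk/: onset /z/, nucleus /i/, coda /mk/.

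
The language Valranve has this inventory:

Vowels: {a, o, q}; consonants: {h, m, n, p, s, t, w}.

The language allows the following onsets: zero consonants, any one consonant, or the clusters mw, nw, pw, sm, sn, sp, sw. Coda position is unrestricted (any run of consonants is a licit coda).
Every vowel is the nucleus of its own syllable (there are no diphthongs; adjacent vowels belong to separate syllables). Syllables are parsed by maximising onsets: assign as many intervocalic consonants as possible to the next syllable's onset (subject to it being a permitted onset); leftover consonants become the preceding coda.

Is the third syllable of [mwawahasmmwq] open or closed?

Nuclei (vowels): a, a, a, q → 4 syllables.
Between /a/ (V1) and /a/ (V2): /w/ → onset of the next syllable (single consonants are always licit onsets).
Between /a/ (V2) and /a/ (V3): just /h/ — single C goes to the following onset.
Between /a/ (V3) and /q/ (V4): /smmw/; trying suffixes from longest down, /mw/ is the first permitted one, so coda /sm/ | onset /mw/.
Syllabification: mwa.wa.hasm.mwq.
Syllable 3 is /hasm/ with coda /sm/, so it is closed.

closed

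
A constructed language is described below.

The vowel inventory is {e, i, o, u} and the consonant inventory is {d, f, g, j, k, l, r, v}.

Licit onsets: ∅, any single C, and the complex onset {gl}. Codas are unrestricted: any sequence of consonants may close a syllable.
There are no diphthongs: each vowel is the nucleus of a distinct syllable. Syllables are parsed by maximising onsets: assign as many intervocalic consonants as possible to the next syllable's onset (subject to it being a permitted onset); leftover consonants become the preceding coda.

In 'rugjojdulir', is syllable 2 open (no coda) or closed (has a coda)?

Nuclei (vowels): u, o, u, i → 4 syllables.
Between /u/ (V1) and /o/ (V2): /gj/; trying suffixes from longest down, /j/ is the first permitted one, so coda /g/ | onset /j/.
Between /o/ (V2) and /u/ (V3): /jd/ — longest licit onset from the right is /d/, leaving /j/ as coda.
Between /u/ (V3) and /i/ (V4): /l/ → onset of the next syllable (single consonants are always licit onsets).
Result: rug.joj.du.lir.
Syllable 2 is /joj/ with coda /j/, so it is closed.

closed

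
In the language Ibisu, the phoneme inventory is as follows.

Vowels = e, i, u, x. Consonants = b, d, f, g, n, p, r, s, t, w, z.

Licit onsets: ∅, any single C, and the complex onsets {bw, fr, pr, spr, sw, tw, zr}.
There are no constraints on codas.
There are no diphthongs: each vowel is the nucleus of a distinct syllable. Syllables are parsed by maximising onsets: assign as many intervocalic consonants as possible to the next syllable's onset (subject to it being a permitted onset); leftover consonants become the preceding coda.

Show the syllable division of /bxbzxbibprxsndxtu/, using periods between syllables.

bxb.zx.bib.prxsn.dx.tu

The vowels are x, x, i, x, x, u — 6 nuclei, so 6 syllables.
Between /x/ (V1) and /x/ (V2): cluster /bz/ — the longest permitted-onset suffix is /z/; onset = /z/, preceding coda = /b/.
Between /x/ (V2) and /i/ (V3): just /b/ — single C goes to the following onset.
Between /i/ (V3) and /x/ (V4): /bpr/ — longest licit onset from the right is /pr/, leaving /b/ as coda.
Between /x/ (V4) and /x/ (V5): /snd/ — longest licit onset from the right is /d/, leaving /sn/ as coda.
Between /x/ (V5) and /u/ (V6): just /t/ — single C goes to the following onset.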